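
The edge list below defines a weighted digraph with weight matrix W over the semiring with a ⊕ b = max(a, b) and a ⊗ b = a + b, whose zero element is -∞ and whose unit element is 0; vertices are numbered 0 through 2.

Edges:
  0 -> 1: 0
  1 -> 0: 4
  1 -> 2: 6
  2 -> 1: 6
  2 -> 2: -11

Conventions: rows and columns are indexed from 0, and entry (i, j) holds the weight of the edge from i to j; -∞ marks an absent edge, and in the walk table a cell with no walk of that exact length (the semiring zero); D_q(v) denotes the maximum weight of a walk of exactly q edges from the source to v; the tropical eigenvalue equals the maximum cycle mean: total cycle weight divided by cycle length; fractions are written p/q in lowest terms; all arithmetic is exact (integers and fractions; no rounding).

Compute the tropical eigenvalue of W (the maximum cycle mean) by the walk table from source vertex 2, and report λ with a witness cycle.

q=0: [-∞, -∞, 0]
q=1: [-∞, 6, -11]
q=2: [10, -5, 12]
q=3: [-1, 18, 1]
Optimal cycle mean attained by: cycle 1->2->1, total 6 + 6, length 2.
Answer: λ = 6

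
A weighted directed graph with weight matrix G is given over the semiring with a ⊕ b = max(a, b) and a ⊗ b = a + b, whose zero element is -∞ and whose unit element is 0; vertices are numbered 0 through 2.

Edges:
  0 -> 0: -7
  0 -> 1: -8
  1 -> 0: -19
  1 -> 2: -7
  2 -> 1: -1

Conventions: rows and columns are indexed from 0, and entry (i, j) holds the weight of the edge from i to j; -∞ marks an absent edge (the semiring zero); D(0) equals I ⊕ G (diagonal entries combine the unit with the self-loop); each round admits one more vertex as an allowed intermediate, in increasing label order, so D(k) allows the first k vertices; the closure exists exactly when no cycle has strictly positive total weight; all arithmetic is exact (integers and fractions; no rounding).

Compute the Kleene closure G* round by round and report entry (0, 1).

D(0):
  [0, -8, -∞]
  [-19, 0, -7]
  [-∞, -1, 0]
D(1):
  [0, -8, -∞]
  [-19, 0, -7]
  [-∞, -1, 0]
D(2):
  [0, -8, -15]
  [-19, 0, -7]
  [-20, -1, 0]
D(3):
  [0, -8, -15]
  [-19, 0, -7]
  [-20, -1, 0]
Answer: G*[0][1] = -8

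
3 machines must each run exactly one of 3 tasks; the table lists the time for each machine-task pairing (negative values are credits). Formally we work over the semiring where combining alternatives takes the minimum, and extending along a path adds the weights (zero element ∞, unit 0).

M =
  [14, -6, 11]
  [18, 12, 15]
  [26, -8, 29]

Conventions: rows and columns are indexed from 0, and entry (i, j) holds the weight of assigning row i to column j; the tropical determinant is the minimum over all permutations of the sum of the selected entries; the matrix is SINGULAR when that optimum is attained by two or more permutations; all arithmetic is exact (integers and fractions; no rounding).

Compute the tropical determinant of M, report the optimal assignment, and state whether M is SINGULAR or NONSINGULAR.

σ = (0, 1, 2): 14 + 12 + 29 = 55
σ = (0, 2, 1): 14 + 15 + (-8) = 21
σ = (1, 0, 2): (-6) + 18 + 29 = 41
σ = (1, 2, 0): (-6) + 15 + 26 = 35
σ = (2, 0, 1): 11 + 18 + (-8) = 21
σ = (2, 1, 0): 11 + 12 + 26 = 49
Optimal value attained by: σ = (0, 2, 1).
Answer: det⊕(M) = 21; verdict: SINGULAR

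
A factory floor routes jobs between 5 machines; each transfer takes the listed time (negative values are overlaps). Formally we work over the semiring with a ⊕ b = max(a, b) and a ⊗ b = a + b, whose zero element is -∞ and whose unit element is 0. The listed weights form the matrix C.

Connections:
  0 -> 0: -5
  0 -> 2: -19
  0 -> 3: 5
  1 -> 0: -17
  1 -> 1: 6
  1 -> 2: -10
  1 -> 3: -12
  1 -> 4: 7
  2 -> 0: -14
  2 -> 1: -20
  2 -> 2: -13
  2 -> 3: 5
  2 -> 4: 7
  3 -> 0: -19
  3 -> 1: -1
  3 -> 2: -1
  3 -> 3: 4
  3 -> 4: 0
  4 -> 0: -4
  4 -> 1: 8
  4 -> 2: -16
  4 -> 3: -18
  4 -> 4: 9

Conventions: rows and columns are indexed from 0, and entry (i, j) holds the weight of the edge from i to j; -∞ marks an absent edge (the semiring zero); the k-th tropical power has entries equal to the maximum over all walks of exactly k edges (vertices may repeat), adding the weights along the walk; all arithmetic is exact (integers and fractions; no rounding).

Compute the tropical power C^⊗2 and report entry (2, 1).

C^⊗2:
  [-10, 4, 4, 9, 5]
  [3, 15, -4, -5, 16]
  [3, 15, 4, 9, 16]
  [-4, 8, 3, 8, 9]
  [5, 17, -2, 1, 18]
Key observation: the optimum is the walk 2->4->1, with weight 7 + 8 = 15.
Optimal value attained by: walk 2->4->1.
Answer: (C^⊗2)[2][1] = 15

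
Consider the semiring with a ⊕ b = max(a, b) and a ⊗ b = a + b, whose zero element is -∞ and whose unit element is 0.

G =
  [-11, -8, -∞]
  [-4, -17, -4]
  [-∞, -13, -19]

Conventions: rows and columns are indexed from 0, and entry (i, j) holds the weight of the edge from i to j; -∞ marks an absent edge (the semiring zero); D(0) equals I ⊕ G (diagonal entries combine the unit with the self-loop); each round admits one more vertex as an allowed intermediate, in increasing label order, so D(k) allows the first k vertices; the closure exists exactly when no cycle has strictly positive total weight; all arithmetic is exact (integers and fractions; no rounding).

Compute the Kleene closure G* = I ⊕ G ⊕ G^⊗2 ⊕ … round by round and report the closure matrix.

D(0):
  [0, -8, -∞]
  [-4, 0, -4]
  [-∞, -13, 0]
D(1):
  [0, -8, -∞]
  [-4, 0, -4]
  [-∞, -13, 0]
D(2):
  [0, -8, -12]
  [-4, 0, -4]
  [-17, -13, 0]
D(3):
  [0, -8, -12]
  [-4, 0, -4]
  [-17, -13, 0]
Answer: G* = [[0, -8, -12], [-4, 0, -4], [-17, -13, 0]]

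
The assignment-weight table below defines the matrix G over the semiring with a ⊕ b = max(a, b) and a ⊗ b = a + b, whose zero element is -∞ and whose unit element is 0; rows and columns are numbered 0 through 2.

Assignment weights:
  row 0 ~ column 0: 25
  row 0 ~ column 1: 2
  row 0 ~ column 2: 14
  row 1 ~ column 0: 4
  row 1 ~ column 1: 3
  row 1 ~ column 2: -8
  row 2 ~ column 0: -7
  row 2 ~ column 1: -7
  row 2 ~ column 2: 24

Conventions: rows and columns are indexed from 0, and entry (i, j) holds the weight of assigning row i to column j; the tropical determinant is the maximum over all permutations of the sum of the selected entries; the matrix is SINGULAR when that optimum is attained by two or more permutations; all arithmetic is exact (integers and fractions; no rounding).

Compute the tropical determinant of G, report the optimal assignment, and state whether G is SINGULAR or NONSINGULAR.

σ = (0, 1, 2): 25 + 3 + 24 = 52
σ = (0, 2, 1): 25 + (-8) + (-7) = 10
σ = (1, 0, 2): 2 + 4 + 24 = 30
σ = (1, 2, 0): 2 + (-8) + (-7) = -13
σ = (2, 0, 1): 14 + 4 + (-7) = 11
σ = (2, 1, 0): 14 + 3 + (-7) = 10
Optimal value attained by: σ = (0, 1, 2).
Answer: det⊕(G) = 52; verdict: NONSINGULAR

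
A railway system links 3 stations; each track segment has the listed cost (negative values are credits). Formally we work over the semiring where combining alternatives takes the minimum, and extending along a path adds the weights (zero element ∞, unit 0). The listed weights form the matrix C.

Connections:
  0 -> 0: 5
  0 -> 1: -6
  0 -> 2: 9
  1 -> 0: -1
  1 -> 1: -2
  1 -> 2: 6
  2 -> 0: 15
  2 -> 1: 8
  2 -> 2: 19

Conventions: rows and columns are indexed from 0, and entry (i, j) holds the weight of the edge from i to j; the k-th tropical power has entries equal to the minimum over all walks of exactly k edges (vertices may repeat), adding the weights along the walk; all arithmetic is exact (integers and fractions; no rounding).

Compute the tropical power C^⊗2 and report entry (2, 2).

C^⊗2:
  [-7, -8, 0]
  [-3, -7, 4]
  [7, 6, 14]
Key observation: the optimum is the walk 2->1->2, with weight 8 + 6 = 14.
Optimal value attained by: walk 2->1->2.
Answer: (C^⊗2)[2][2] = 14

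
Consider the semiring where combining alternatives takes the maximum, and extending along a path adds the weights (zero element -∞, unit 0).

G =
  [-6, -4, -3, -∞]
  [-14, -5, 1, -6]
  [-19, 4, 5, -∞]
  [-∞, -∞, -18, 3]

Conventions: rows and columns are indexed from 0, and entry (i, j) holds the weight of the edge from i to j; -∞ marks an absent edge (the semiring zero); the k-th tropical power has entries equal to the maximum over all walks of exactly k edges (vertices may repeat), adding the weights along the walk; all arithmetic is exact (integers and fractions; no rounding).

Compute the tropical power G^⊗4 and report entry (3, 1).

G^⊗2:
  [-12, 1, 2, -10]
  [-18, 5, 6, -3]
  [-10, 9, 10, -2]
  [-37, -14, -13, 6]
G^⊗3:
  [-13, 6, 7, -5]
  [-9, 10, 11, 0]
  [-5, 14, 15, 3]
  [-28, -9, -8, 9]
G^⊗4:
  [-8, 11, 12, 0]
  [-4, 15, 16, 4]
  [0, 19, 20, 8]
  [-23, -4, -3, 12]
Key observation: the optimum is the walk 3->2->2->2->1, with weight (-18) + 5 + 5 + 4 = -4.
Optimal value attained by: walk 3->2->2->2->1.
Answer: (G^⊗4)[3][1] = -4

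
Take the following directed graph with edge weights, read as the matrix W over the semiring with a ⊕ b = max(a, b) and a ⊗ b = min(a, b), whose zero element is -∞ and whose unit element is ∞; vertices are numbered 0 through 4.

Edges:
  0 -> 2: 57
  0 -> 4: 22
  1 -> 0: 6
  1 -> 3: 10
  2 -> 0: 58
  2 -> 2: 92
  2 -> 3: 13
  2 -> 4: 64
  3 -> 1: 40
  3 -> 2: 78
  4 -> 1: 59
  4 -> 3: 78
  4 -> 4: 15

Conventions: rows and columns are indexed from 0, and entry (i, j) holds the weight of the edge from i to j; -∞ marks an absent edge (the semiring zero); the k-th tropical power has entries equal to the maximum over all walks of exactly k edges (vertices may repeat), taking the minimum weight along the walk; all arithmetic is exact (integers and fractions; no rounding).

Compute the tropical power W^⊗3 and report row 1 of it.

W^⊗2:
  [57, 22, 57, 22, 57]
  [-∞, 10, 10, -∞, 6]
  [58, 59, 92, 64, 64]
  [58, -∞, 78, 13, 64]
  [6, 40, 78, 15, 15]
W^⊗3:
  [57, 57, 57, 57, 57]
  [10, 6, 10, 10, 10]
  [58, 59, 92, 64, 64]
  [58, 59, 78, 64, 64]
  [58, 15, 78, 15, 64]
Answer: row 1 of W^⊗3 = [10, 6, 10, 10, 10]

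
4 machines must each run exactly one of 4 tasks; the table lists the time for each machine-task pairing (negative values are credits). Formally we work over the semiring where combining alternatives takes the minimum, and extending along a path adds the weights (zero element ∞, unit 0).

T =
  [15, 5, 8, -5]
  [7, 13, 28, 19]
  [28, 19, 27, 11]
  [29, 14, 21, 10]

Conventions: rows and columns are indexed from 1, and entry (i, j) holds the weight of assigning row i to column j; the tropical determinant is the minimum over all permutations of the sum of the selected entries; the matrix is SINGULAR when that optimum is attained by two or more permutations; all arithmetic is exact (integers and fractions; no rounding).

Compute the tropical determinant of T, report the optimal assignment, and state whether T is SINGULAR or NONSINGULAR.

σ = (1, 2, 3, 4): 15 + 13 + 27 + 10 = 65
σ = (1, 2, 4, 3): 15 + 13 + 11 + 21 = 60
σ = (1, 3, 2, 4): 15 + 28 + 19 + 10 = 72
σ = (1, 3, 4, 2): 15 + 28 + 11 + 14 = 68
σ = (1, 4, 2, 3): 15 + 19 + 19 + 21 = 74
σ = (1, 4, 3, 2): 15 + 19 + 27 + 14 = 75
σ = (2, 1, 3, 4): 5 + 7 + 27 + 10 = 49
σ = (2, 1, 4, 3): 5 + 7 + 11 + 21 = 44
σ = (2, 3, 1, 4): 5 + 28 + 28 + 10 = 71
σ = (2, 3, 4, 1): 5 + 28 + 11 + 29 = 73
σ = (2, 4, 1, 3): 5 + 19 + 28 + 21 = 73
σ = (2, 4, 3, 1): 5 + 19 + 27 + 29 = 80
σ = (3, 1, 2, 4): 8 + 7 + 19 + 10 = 44
σ = (3, 1, 4, 2): 8 + 7 + 11 + 14 = 40
σ = (3, 2, 1, 4): 8 + 13 + 28 + 10 = 59
σ = (3, 2, 4, 1): 8 + 13 + 11 + 29 = 61
σ = (3, 4, 1, 2): 8 + 19 + 28 + 14 = 69
σ = (3, 4, 2, 1): 8 + 19 + 19 + 29 = 75
σ = (4, 1, 2, 3): (-5) + 7 + 19 + 21 = 42
σ = (4, 1, 3, 2): (-5) + 7 + 27 + 14 = 43
σ = (4, 2, 1, 3): (-5) + 13 + 28 + 21 = 57
σ = (4, 2, 3, 1): (-5) + 13 + 27 + 29 = 64
σ = (4, 3, 1, 2): (-5) + 28 + 28 + 14 = 65
σ = (4, 3, 2, 1): (-5) + 28 + 19 + 29 = 71
Optimal value attained by: σ = (3, 1, 4, 2).
Answer: det⊕(T) = 40; verdict: NONSINGULAR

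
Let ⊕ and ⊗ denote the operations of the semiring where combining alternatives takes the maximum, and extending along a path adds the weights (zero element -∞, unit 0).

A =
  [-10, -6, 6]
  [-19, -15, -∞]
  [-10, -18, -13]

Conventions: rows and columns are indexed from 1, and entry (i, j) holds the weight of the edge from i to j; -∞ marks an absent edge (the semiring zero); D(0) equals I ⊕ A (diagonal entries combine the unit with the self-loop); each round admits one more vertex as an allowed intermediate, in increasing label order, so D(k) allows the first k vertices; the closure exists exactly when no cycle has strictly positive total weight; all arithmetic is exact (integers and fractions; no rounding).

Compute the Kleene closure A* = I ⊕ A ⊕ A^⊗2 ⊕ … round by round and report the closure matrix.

D(0):
  [0, -6, 6]
  [-19, 0, -∞]
  [-10, -18, 0]
D(1):
  [0, -6, 6]
  [-19, 0, -13]
  [-10, -16, 0]
D(2):
  [0, -6, 6]
  [-19, 0, -13]
  [-10, -16, 0]
D(3):
  [0, -6, 6]
  [-19, 0, -13]
  [-10, -16, 0]
Answer: A* = [[0, -6, 6], [-19, 0, -13], [-10, -16, 0]]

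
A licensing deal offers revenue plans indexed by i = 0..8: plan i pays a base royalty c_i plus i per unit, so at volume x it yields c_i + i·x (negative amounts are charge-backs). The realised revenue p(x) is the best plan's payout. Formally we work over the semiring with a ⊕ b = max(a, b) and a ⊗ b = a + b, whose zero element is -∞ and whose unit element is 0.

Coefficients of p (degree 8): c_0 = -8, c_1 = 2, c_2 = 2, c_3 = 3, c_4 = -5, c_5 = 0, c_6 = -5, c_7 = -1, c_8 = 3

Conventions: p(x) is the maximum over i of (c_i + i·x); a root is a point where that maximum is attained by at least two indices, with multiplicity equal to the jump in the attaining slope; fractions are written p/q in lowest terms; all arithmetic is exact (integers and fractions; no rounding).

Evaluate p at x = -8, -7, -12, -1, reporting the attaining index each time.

p(-8) = max(-8+0·(-8)=-8, 2+1·(-8)=-6, 2+2·(-8)=-14, 3+3·(-8)=-21, -5+4·(-8)=-37, 0+5·(-8)=-40, -5+6·(-8)=-53, -1+7·(-8)=-57, 3+8·(-8)=-61) = -6 (attained by i=1)
p(-7) = max(-8+0·(-7)=-8, 2+1·(-7)=-5, 2+2·(-7)=-12, 3+3·(-7)=-18, -5+4·(-7)=-33, 0+5·(-7)=-35, -5+6·(-7)=-47, -1+7·(-7)=-50, 3+8·(-7)=-53) = -5 (attained by i=1)
p(-12) = max(-8+0·(-12)=-8, 2+1·(-12)=-10, 2+2·(-12)=-22, 3+3·(-12)=-33, -5+4·(-12)=-53, 0+5·(-12)=-60, -5+6·(-12)=-77, -1+7·(-12)=-85, 3+8·(-12)=-93) = -8 (attained by i=0)
p(-1) = max(-8+0·(-1)=-8, 2+1·(-1)=1, 2+2·(-1)=0, 3+3·(-1)=0, -5+4·(-1)=-9, 0+5·(-1)=-5, -5+6·(-1)=-11, -1+7·(-1)=-8, 3+8·(-1)=-5) = 1 (attained by i=1)
Answer: p(-8) = -6; p(-7) = -5; p(-12) = -8; p(-1) = 1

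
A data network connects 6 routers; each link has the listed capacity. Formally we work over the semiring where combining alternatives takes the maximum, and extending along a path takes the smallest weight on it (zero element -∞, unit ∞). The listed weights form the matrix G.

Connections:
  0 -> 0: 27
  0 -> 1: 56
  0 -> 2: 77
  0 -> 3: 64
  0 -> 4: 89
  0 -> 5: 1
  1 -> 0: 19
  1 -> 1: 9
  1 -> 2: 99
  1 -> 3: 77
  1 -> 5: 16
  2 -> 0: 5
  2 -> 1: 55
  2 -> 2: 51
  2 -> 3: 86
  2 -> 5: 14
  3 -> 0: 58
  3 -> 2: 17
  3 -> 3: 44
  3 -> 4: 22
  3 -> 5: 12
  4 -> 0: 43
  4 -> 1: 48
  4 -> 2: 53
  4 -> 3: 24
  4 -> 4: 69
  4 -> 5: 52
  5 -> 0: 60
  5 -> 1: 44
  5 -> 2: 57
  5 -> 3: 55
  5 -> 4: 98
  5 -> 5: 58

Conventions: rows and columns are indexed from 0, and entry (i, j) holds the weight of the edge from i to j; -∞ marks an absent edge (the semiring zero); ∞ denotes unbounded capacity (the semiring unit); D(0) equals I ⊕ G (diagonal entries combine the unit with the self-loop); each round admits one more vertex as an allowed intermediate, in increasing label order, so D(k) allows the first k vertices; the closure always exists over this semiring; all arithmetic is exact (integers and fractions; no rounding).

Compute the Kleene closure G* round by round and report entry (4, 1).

D(0):
  [∞, 56, 77, 64, 89, 1]
  [19, ∞, 99, 77, -∞, 16]
  [5, 55, ∞, 86, -∞, 14]
  [58, -∞, 17, ∞, 22, 12]
  [43, 48, 53, 24, ∞, 52]
  [60, 44, 57, 55, 98, ∞]
D(1):
  [∞, 56, 77, 64, 89, 1]
  [19, ∞, 99, 77, 19, 16]
  [5, 55, ∞, 86, 5, 14]
  [58, 56, 58, ∞, 58, 12]
  [43, 48, 53, 43, ∞, 52]
  [60, 56, 60, 60, 98, ∞]
D(2):
  [∞, 56, 77, 64, 89, 16]
  [19, ∞, 99, 77, 19, 16]
  [19, 55, ∞, 86, 19, 16]
  [58, 56, 58, ∞, 58, 16]
  [43, 48, 53, 48, ∞, 52]
  [60, 56, 60, 60, 98, ∞]
D(3):
  [∞, 56, 77, 77, 89, 16]
  [19, ∞, 99, 86, 19, 16]
  [19, 55, ∞, 86, 19, 16]
  [58, 56, 58, ∞, 58, 16]
  [43, 53, 53, 53, ∞, 52]
  [60, 56, 60, 60, 98, ∞]
D(4):
  [∞, 56, 77, 77, 89, 16]
  [58, ∞, 99, 86, 58, 16]
  [58, 56, ∞, 86, 58, 16]
  [58, 56, 58, ∞, 58, 16]
  [53, 53, 53, 53, ∞, 52]
  [60, 56, 60, 60, 98, ∞]
D(5):
  [∞, 56, 77, 77, 89, 52]
  [58, ∞, 99, 86, 58, 52]
  [58, 56, ∞, 86, 58, 52]
  [58, 56, 58, ∞, 58, 52]
  [53, 53, 53, 53, ∞, 52]
  [60, 56, 60, 60, 98, ∞]
D(6):
  [∞, 56, 77, 77, 89, 52]
  [58, ∞, 99, 86, 58, 52]
  [58, 56, ∞, 86, 58, 52]
  [58, 56, 58, ∞, 58, 52]
  [53, 53, 53, 53, ∞, 52]
  [60, 56, 60, 60, 98, ∞]
Answer: G*[4][1] = 53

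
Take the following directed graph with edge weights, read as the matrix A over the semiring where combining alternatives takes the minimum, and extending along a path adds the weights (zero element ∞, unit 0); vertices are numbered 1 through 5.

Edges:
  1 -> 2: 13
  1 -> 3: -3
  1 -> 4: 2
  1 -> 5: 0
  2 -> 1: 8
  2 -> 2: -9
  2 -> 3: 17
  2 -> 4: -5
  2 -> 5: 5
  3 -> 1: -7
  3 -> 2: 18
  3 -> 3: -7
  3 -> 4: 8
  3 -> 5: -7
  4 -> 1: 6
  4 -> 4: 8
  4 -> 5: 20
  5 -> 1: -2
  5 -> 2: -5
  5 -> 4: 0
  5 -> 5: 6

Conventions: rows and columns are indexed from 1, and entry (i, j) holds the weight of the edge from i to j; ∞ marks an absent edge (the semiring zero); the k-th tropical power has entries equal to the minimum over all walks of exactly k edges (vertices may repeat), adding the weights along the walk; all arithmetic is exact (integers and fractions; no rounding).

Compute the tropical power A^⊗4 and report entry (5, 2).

A^⊗2:
  [-10, -5, -10, 0, -10]
  [-1, -18, 5, -14, -4]
  [-14, -12, -14, -7, -14]
  [14, 15, 3, 8, 6]
  [3, -14, -5, -10, -2]
A^⊗3:
  [-17, -15, -17, -10, -17]
  [-10, -27, -4, -23, -13]
  [-21, -21, -21, -17, -21]
  [-4, 1, -4, 6, -4]
  [-12, -23, -12, -19, -12]
A^⊗4:
  [-24, -24, -24, -20, -24]
  [-19, -36, -13, -32, -22]
  [-28, -30, -28, -26, -28]
  [-11, -9, -11, -4, -11]
  [-19, -32, -19, -28, -19]
Key observation: the optimum is the walk 5->2->2->2->2, with weight (-5) + (-9) + (-9) + (-9) = -32.
Optimal value attained by: walk 5->2->2->2->2.
Answer: (A^⊗4)[5][2] = -32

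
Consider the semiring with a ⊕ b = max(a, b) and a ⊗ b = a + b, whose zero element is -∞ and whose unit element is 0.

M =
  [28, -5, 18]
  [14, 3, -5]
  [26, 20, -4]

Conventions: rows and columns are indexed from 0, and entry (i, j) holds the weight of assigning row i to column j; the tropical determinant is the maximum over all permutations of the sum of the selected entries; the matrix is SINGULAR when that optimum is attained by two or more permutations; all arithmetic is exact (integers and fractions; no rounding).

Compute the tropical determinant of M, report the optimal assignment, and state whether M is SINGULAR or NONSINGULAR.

σ = (0, 1, 2): 28 + 3 + (-4) = 27
σ = (0, 2, 1): 28 + (-5) + 20 = 43
σ = (1, 0, 2): (-5) + 14 + (-4) = 5
σ = (1, 2, 0): (-5) + (-5) + 26 = 16
σ = (2, 0, 1): 18 + 14 + 20 = 52
σ = (2, 1, 0): 18 + 3 + 26 = 47
Optimal value attained by: σ = (2, 0, 1).
Answer: det⊕(M) = 52; verdict: NONSINGULAR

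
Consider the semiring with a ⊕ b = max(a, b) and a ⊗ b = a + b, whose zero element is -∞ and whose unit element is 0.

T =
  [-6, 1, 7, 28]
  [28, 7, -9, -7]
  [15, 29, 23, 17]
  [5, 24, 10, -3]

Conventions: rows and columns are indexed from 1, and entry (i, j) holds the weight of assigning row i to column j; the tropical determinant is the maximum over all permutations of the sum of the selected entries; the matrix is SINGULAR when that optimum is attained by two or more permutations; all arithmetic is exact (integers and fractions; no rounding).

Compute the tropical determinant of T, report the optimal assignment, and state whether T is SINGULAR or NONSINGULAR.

σ = (1, 2, 3, 4): (-6) + 7 + 23 + (-3) = 21
σ = (1, 2, 4, 3): (-6) + 7 + 17 + 10 = 28
σ = (1, 3, 2, 4): (-6) + (-9) + 29 + (-3) = 11
σ = (1, 3, 4, 2): (-6) + (-9) + 17 + 24 = 26
σ = (1, 4, 2, 3): (-6) + (-7) + 29 + 10 = 26
σ = (1, 4, 3, 2): (-6) + (-7) + 23 + 24 = 34
σ = (2, 1, 3, 4): 1 + 28 + 23 + (-3) = 49
σ = (2, 1, 4, 3): 1 + 28 + 17 + 10 = 56
σ = (2, 3, 1, 4): 1 + (-9) + 15 + (-3) = 4
σ = (2, 3, 4, 1): 1 + (-9) + 17 + 5 = 14
σ = (2, 4, 1, 3): 1 + (-7) + 15 + 10 = 19
σ = (2, 4, 3, 1): 1 + (-7) + 23 + 5 = 22
σ = (3, 1, 2, 4): 7 + 28 + 29 + (-3) = 61
σ = (3, 1, 4, 2): 7 + 28 + 17 + 24 = 76
σ = (3, 2, 1, 4): 7 + 7 + 15 + (-3) = 26
σ = (3, 2, 4, 1): 7 + 7 + 17 + 5 = 36
σ = (3, 4, 1, 2): 7 + (-7) + 15 + 24 = 39
σ = (3, 4, 2, 1): 7 + (-7) + 29 + 5 = 34
σ = (4, 1, 2, 3): 28 + 28 + 29 + 10 = 95
σ = (4, 1, 3, 2): 28 + 28 + 23 + 24 = 103
σ = (4, 2, 1, 3): 28 + 7 + 15 + 10 = 60
σ = (4, 2, 3, 1): 28 + 7 + 23 + 5 = 63
σ = (4, 3, 1, 2): 28 + (-9) + 15 + 24 = 58
σ = (4, 3, 2, 1): 28 + (-9) + 29 + 5 = 53
Optimal value attained by: σ = (4, 1, 3, 2).
Answer: det⊕(T) = 103; verdict: NONSINGULAR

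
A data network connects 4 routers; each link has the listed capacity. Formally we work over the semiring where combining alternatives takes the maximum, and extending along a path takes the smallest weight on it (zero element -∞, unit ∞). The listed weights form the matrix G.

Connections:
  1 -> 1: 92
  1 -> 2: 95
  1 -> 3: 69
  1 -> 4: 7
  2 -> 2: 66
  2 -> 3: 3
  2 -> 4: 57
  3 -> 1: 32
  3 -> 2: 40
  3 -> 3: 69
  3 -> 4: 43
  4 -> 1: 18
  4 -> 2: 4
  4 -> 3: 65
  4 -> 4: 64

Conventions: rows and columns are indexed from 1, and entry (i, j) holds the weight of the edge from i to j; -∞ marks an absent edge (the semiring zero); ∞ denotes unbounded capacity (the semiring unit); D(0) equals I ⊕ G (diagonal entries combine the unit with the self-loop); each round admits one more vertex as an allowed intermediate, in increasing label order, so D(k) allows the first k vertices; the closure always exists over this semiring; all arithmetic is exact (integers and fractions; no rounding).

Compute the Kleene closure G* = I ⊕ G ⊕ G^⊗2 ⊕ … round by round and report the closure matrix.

D(0):
  [∞, 95, 69, 7]
  [-∞, ∞, 3, 57]
  [32, 40, ∞, 43]
  [18, 4, 65, ∞]
D(1):
  [∞, 95, 69, 7]
  [-∞, ∞, 3, 57]
  [32, 40, ∞, 43]
  [18, 18, 65, ∞]
D(2):
  [∞, 95, 69, 57]
  [-∞, ∞, 3, 57]
  [32, 40, ∞, 43]
  [18, 18, 65, ∞]
D(3):
  [∞, 95, 69, 57]
  [3, ∞, 3, 57]
  [32, 40, ∞, 43]
  [32, 40, 65, ∞]
D(4):
  [∞, 95, 69, 57]
  [32, ∞, 57, 57]
  [32, 40, ∞, 43]
  [32, 40, 65, ∞]
Answer: G* = [[∞, 95, 69, 57], [32, ∞, 57, 57], [32, 40, ∞, 43], [32, 40, 65, ∞]]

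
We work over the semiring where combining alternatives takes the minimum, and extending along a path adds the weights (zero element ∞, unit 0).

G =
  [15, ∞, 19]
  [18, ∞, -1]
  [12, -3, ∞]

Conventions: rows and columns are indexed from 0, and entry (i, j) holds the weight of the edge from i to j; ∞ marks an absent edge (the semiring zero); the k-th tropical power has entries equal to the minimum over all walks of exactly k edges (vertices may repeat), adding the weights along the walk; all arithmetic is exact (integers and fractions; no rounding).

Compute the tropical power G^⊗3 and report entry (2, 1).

G^⊗2:
  [30, 16, 34]
  [11, -4, 37]
  [15, ∞, -4]
G^⊗3:
  [34, 31, 15]
  [14, 34, -5]
  [8, -7, 34]
Key observation: the optimum is the walk 2->1->2->1, with weight (-3) + (-1) + (-3) = -7.
Optimal value attained by: walk 2->1->2->1.
Answer: (G^⊗3)[2][1] = -7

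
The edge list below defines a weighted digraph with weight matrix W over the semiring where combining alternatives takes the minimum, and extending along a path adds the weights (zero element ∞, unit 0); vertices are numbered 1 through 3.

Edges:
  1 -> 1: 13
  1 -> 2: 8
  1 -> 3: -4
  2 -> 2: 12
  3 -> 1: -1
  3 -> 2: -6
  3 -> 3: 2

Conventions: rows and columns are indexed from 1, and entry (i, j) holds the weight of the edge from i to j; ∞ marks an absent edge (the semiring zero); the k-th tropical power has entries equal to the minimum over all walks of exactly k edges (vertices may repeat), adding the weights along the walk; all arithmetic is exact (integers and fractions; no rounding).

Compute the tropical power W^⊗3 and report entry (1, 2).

W^⊗2:
  [-5, -10, -2]
  [∞, 24, ∞]
  [1, -4, -5]
W^⊗3:
  [-3, -8, -9]
  [∞, 36, ∞]
  [-6, -11, -3]
Key observation: the optimum is the walk 1->3->3->2, with weight (-4) + 2 + (-6) = -8.
Optimal value attained by: walk 1->3->3->2.
Answer: (W^⊗3)[1][2] = -8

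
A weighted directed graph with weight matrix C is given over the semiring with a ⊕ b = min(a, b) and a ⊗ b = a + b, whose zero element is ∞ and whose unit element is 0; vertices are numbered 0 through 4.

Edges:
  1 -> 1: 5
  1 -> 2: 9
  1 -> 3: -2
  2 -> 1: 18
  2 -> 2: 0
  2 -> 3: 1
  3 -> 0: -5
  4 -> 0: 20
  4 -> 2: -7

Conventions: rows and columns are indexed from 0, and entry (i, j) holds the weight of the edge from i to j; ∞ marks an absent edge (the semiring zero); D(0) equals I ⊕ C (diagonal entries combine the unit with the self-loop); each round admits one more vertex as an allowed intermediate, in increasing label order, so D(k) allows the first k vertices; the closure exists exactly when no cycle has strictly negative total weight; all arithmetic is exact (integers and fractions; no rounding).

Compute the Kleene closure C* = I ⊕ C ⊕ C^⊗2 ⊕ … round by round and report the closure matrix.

D(0):
  [0, ∞, ∞, ∞, ∞]
  [∞, 0, 9, -2, ∞]
  [∞, 18, 0, 1, ∞]
  [-5, ∞, ∞, 0, ∞]
  [20, ∞, -7, ∞, 0]
D(1):
  [0, ∞, ∞, ∞, ∞]
  [∞, 0, 9, -2, ∞]
  [∞, 18, 0, 1, ∞]
  [-5, ∞, ∞, 0, ∞]
  [20, ∞, -7, ∞, 0]
D(2):
  [0, ∞, ∞, ∞, ∞]
  [∞, 0, 9, -2, ∞]
  [∞, 18, 0, 1, ∞]
  [-5, ∞, ∞, 0, ∞]
  [20, ∞, -7, ∞, 0]
D(3):
  [0, ∞, ∞, ∞, ∞]
  [∞, 0, 9, -2, ∞]
  [∞, 18, 0, 1, ∞]
  [-5, ∞, ∞, 0, ∞]
  [20, 11, -7, -6, 0]
D(4):
  [0, ∞, ∞, ∞, ∞]
  [-7, 0, 9, -2, ∞]
  [-4, 18, 0, 1, ∞]
  [-5, ∞, ∞, 0, ∞]
  [-11, 11, -7, -6, 0]
D(5):
  [0, ∞, ∞, ∞, ∞]
  [-7, 0, 9, -2, ∞]
  [-4, 18, 0, 1, ∞]
  [-5, ∞, ∞, 0, ∞]
  [-11, 11, -7, -6, 0]
Answer: C* = [[0, ∞, ∞, ∞, ∞], [-7, 0, 9, -2, ∞], [-4, 18, 0, 1, ∞], [-5, ∞, ∞, 0, ∞], [-11, 11, -7, -6, 0]]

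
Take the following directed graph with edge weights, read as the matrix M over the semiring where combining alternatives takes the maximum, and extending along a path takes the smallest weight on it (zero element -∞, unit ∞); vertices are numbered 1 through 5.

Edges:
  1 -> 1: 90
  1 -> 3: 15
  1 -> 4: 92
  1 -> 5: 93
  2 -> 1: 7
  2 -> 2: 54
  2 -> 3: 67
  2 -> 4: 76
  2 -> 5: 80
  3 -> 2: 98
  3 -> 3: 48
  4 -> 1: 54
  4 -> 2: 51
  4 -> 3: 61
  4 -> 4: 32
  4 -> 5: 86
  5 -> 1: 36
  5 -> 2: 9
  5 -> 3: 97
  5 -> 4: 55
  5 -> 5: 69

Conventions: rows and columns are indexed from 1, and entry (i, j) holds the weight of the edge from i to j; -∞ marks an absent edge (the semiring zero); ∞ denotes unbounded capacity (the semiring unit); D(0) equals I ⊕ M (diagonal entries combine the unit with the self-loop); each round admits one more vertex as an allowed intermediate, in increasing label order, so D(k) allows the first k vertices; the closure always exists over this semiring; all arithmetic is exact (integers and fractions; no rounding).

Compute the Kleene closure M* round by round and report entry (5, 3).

D(0):
  [∞, -∞, 15, 92, 93]
  [7, ∞, 67, 76, 80]
  [-∞, 98, ∞, -∞, -∞]
  [54, 51, 61, ∞, 86]
  [36, 9, 97, 55, ∞]
D(1):
  [∞, -∞, 15, 92, 93]
  [7, ∞, 67, 76, 80]
  [-∞, 98, ∞, -∞, -∞]
  [54, 51, 61, ∞, 86]
  [36, 9, 97, 55, ∞]
D(2):
  [∞, -∞, 15, 92, 93]
  [7, ∞, 67, 76, 80]
  [7, 98, ∞, 76, 80]
  [54, 51, 61, ∞, 86]
  [36, 9, 97, 55, ∞]
D(3):
  [∞, 15, 15, 92, 93]
  [7, ∞, 67, 76, 80]
  [7, 98, ∞, 76, 80]
  [54, 61, 61, ∞, 86]
  [36, 97, 97, 76, ∞]
D(4):
  [∞, 61, 61, 92, 93]
  [54, ∞, 67, 76, 80]
  [54, 98, ∞, 76, 80]
  [54, 61, 61, ∞, 86]
  [54, 97, 97, 76, ∞]
D(5):
  [∞, 93, 93, 92, 93]
  [54, ∞, 80, 76, 80]
  [54, 98, ∞, 76, 80]
  [54, 86, 86, ∞, 86]
  [54, 97, 97, 76, ∞]
Answer: M*[5][3] = 97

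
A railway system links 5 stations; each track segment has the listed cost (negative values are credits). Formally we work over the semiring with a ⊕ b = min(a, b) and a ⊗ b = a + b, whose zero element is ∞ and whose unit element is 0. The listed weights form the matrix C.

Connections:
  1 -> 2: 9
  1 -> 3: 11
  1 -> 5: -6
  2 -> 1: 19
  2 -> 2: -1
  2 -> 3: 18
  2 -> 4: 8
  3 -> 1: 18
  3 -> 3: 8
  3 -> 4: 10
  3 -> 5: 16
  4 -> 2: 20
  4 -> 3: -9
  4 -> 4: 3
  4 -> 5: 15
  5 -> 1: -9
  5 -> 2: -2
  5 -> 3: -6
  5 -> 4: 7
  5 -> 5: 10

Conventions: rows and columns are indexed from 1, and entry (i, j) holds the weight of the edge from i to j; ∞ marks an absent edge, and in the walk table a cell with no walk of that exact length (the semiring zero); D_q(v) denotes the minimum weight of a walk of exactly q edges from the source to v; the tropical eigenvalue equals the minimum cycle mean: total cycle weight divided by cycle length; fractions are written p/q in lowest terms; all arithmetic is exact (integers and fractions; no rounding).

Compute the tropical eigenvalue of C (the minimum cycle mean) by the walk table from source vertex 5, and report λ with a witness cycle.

q=0: [∞, ∞, ∞, ∞, 0]
q=1: [-9, -2, -6, 7, 10]
q=2: [1, -3, -2, 4, -15]
q=3: [-24, -17, -21, -8, -5]
q=4: [-14, -18, -17, -11, -30]
q=5: [-39, -32, -36, -23, -20]
Optimal cycle mean attained by: cycle 1->5->1, total (-6) + (-9), length 2.
Answer: λ = -15/2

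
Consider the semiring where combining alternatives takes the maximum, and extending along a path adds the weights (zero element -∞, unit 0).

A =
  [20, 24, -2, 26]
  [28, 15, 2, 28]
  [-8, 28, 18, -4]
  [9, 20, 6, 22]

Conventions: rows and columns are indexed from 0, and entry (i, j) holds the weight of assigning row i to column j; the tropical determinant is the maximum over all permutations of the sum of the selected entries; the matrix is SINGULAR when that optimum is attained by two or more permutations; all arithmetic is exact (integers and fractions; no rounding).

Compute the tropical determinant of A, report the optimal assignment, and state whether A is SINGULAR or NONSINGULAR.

σ = (0, 1, 2, 3): 20 + 15 + 18 + 22 = 75
σ = (0, 1, 3, 2): 20 + 15 + (-4) + 6 = 37
σ = (0, 2, 1, 3): 20 + 2 + 28 + 22 = 72
σ = (0, 2, 3, 1): 20 + 2 + (-4) + 20 = 38
σ = (0, 3, 1, 2): 20 + 28 + 28 + 6 = 82
σ = (0, 3, 2, 1): 20 + 28 + 18 + 20 = 86
σ = (1, 0, 2, 3): 24 + 28 + 18 + 22 = 92
σ = (1, 0, 3, 2): 24 + 28 + (-4) + 6 = 54
σ = (1, 2, 0, 3): 24 + 2 + (-8) + 22 = 40
σ = (1, 2, 3, 0): 24 + 2 + (-4) + 9 = 31
σ = (1, 3, 0, 2): 24 + 28 + (-8) + 6 = 50
σ = (1, 3, 2, 0): 24 + 28 + 18 + 9 = 79
σ = (2, 0, 1, 3): (-2) + 28 + 28 + 22 = 76
σ = (2, 0, 3, 1): (-2) + 28 + (-4) + 20 = 42
σ = (2, 1, 0, 3): (-2) + 15 + (-8) + 22 = 27
σ = (2, 1, 3, 0): (-2) + 15 + (-4) + 9 = 18
σ = (2, 3, 0, 1): (-2) + 28 + (-8) + 20 = 38
σ = (2, 3, 1, 0): (-2) + 28 + 28 + 9 = 63
σ = (3, 0, 1, 2): 26 + 28 + 28 + 6 = 88
σ = (3, 0, 2, 1): 26 + 28 + 18 + 20 = 92
σ = (3, 1, 0, 2): 26 + 15 + (-8) + 6 = 39
σ = (3, 1, 2, 0): 26 + 15 + 18 + 9 = 68
σ = (3, 2, 0, 1): 26 + 2 + (-8) + 20 = 40
σ = (3, 2, 1, 0): 26 + 2 + 28 + 9 = 65
Optimal value attained by: σ = (1, 0, 2, 3).
Answer: det⊕(A) = 92; verdict: SINGULAR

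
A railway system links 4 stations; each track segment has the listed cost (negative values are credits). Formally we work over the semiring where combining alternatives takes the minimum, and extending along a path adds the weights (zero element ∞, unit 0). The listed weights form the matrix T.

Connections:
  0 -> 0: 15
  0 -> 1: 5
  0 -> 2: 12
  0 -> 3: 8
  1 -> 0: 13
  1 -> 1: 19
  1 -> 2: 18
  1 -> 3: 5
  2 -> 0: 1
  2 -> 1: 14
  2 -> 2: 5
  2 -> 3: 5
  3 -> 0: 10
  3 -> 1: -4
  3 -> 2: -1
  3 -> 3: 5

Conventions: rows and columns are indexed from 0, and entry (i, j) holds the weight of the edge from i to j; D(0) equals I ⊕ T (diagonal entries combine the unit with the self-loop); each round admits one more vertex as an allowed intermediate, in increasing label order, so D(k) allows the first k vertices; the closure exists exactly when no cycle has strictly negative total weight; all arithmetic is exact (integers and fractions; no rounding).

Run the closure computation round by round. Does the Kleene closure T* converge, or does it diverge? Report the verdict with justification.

D(0):
  [0, 5, 12, 8]
  [13, 0, 18, 5]
  [1, 14, 0, 5]
  [10, -4, -1, 0]
D(1):
  [0, 5, 12, 8]
  [13, 0, 18, 5]
  [1, 6, 0, 5]
  [10, -4, -1, 0]
D(2):
  [0, 5, 12, 8]
  [13, 0, 18, 5]
  [1, 6, 0, 5]
  [9, -4, -1, 0]
D(3):
  [0, 5, 12, 8]
  [13, 0, 18, 5]
  [1, 6, 0, 5]
  [0, -4, -1, 0]
D(4):
  [0, 4, 7, 8]
  [5, 0, 4, 5]
  [1, 1, 0, 5]
  [0, -4, -1, 0]
Key observation: every diagonal entry stays at the unit through all rounds, so no improving cycle exists.
Answer: CONVERGES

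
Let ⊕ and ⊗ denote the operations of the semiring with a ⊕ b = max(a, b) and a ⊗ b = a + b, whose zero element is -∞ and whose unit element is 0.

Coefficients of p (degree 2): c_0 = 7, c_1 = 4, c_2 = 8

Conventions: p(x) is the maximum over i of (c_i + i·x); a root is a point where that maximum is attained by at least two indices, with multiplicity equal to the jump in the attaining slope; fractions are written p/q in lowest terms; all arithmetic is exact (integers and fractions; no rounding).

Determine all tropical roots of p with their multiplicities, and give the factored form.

hull edge (i=0, c=7) to (i=2, c=8): slope 1/2, span 2
Factored form: p(x) = 8 ⊗ (x ⊕ (-1/2)) ⊗ (x ⊕ (-1/2))
Answer: roots = -1/2 (mult 2)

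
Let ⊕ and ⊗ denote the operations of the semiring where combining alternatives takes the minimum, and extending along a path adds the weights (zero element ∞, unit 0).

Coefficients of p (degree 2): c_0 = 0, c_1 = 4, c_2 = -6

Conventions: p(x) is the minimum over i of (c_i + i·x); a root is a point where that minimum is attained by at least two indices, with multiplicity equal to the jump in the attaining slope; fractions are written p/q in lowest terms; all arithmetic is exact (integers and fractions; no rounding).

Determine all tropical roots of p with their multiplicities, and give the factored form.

hull edge (i=0, c=0) to (i=2, c=-6): slope -3, span 2
Factored form: p(x) = -6 ⊗ (x ⊕ 3) ⊗ (x ⊕ 3)
Answer: roots = 3 (mult 2)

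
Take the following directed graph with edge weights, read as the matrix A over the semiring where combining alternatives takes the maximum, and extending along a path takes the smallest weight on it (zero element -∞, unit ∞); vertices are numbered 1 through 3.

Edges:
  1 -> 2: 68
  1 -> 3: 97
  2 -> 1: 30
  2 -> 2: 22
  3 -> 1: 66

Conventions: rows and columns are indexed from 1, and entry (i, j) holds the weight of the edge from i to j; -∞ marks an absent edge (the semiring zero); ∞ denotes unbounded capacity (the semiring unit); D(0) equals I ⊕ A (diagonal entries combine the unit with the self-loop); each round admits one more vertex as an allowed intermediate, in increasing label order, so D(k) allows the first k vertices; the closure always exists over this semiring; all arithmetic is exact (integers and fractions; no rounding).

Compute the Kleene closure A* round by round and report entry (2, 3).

D(0):
  [∞, 68, 97]
  [30, ∞, -∞]
  [66, -∞, ∞]
D(1):
  [∞, 68, 97]
  [30, ∞, 30]
  [66, 66, ∞]
D(2):
  [∞, 68, 97]
  [30, ∞, 30]
  [66, 66, ∞]
D(3):
  [∞, 68, 97]
  [30, ∞, 30]
  [66, 66, ∞]
Answer: A*[2][3] = 30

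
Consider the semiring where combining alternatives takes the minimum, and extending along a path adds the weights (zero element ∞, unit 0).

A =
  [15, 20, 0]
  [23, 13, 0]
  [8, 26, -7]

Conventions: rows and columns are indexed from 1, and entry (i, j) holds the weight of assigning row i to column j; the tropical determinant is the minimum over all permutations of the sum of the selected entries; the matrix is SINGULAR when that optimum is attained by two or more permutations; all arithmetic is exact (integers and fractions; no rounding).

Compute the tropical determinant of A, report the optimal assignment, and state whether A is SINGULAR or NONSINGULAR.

σ = (1, 2, 3): 15 + 13 + (-7) = 21
σ = (1, 3, 2): 15 + 0 + 26 = 41
σ = (2, 1, 3): 20 + 23 + (-7) = 36
σ = (2, 3, 1): 20 + 0 + 8 = 28
σ = (3, 1, 2): 0 + 23 + 26 = 49
σ = (3, 2, 1): 0 + 13 + 8 = 21
Optimal value attained by: σ = (1, 2, 3).
Answer: det⊕(A) = 21; verdict: SINGULAR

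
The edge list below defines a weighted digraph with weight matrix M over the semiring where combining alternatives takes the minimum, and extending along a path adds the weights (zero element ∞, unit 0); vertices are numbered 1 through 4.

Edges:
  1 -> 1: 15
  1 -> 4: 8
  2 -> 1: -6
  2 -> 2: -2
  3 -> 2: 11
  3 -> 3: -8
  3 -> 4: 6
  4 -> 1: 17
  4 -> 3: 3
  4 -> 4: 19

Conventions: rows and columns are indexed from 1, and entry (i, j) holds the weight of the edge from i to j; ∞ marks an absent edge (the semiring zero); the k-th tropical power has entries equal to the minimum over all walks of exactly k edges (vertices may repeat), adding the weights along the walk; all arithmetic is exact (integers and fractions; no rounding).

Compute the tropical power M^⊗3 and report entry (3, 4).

M^⊗2:
  [25, ∞, 11, 23]
  [-8, -4, ∞, 2]
  [5, 3, -16, -2]
  [32, 14, -5, 9]
M^⊗3:
  [40, 22, 3, 17]
  [-10, -6, 5, 0]
  [-3, -5, -24, -10]
  [8, 6, -13, 1]
Key observation: the optimum is the walk 3->3->3->4, with weight (-8) + (-8) + 6 = -10.
Optimal value attained by: walk 3->3->3->4.
Answer: (M^⊗3)[3][4] = -10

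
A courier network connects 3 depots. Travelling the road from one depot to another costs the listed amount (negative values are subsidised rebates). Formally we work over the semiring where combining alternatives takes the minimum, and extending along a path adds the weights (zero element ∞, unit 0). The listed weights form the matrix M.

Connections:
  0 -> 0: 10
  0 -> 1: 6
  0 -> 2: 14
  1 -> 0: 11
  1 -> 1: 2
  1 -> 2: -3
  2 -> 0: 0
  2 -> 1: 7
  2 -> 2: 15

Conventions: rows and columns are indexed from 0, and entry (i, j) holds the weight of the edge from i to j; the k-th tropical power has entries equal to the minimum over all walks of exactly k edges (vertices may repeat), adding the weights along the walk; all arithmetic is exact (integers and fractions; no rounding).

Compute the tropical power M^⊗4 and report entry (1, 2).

M^⊗2:
  [14, 8, 3]
  [-3, 4, -1]
  [10, 6, 4]
M^⊗3:
  [3, 10, 5]
  [-1, 3, 1]
  [4, 8, 3]
M^⊗4:
  [5, 9, 7]
  [1, 5, 0]
  [3, 10, 5]
Key observation: the optimum is the walk 1->2->0->1->2, with weight (-3) + 0 + 6 + (-3) = 0.
Optimal value attained by: walk 1->2->0->1->2.
Answer: (M^⊗4)[1][2] = 0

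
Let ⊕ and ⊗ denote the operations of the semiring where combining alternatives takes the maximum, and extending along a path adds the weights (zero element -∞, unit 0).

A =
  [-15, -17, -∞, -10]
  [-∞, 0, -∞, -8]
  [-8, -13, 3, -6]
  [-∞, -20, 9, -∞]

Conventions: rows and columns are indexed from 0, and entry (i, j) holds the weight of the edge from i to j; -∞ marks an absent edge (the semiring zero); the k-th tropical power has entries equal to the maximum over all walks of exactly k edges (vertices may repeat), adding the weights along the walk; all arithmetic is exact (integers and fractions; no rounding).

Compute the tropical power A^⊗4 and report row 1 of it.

A^⊗2:
  [-30, -17, -1, -25]
  [-∞, 0, 1, -8]
  [-5, -10, 6, -3]
  [1, -4, 12, 3]
A^⊗3:
  [-9, -14, 2, -7]
  [-7, 0, 4, -5]
  [-2, -7, 9, 0]
  [4, -1, 15, 6]
A^⊗4:
  [-6, -11, 5, -4]
  [-4, 0, 7, -2]
  [1, -4, 12, 3]
  [7, 2, 18, 9]
Answer: row 1 of A^⊗4 = [-4, 0, 7, -2]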